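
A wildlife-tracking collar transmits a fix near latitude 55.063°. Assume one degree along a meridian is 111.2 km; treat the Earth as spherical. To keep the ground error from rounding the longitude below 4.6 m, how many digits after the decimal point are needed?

At 55.063° one degree of longitude covers 111200 × cos 55.063° ≈ 111200 × 0.5727 ≈ 63681.5 m.
With N decimal places the half-ulp bound is 0.5·10⁻ᴺ°, or 0.5·10⁻ᴺ × 63681.5 m on the ground.
Need 0.5 × 63681.5 × 10⁻ᴺ ≤ 4.6 → 10⁻ᴺ ≤ 1.445e-04, so N ≥ 3.84.
N = 3 would give 31.8 m (too coarse); N = 4 gives 3.18 m ≤ 4.6 m.

4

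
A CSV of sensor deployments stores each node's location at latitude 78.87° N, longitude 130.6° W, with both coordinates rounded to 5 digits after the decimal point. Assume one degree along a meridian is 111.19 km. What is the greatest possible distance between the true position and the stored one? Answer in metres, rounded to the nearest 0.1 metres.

Rounding to 5 decimal places leaves each coordinate within ±5e-06° of the true value.
Latitude error → 5e-06 × 111190 = 0.55595 m along the meridian.
East–west component at 78.87°: 5e-06° × 111190 × cos 78.87° ≈ 5e-06 × 21463.6 ≈ 0.107318 m.
The two errors are perpendicular, so the maximum displacement is √(0.55595² + 0.107318²) ≈ 0.566213 m.

0.6 metres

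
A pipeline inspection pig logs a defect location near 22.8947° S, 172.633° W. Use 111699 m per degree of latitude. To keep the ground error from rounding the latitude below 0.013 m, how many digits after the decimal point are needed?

7 decimal places

One degree of latitude covers 111699 m.
N decimal places → at most half a unit in the last place, 0.5 × 10⁻ᴺ° = 111699/2 × 10⁻ᴺ m.
Need 0.5 × 111699 × 10⁻ᴺ ≤ 0.013 → 10⁻ᴺ ≤ 2.328e-07, so N ≥ 6.63.
At 6 places the error can reach 0.0558 m, but 7 places keeps it to 0.00558 m.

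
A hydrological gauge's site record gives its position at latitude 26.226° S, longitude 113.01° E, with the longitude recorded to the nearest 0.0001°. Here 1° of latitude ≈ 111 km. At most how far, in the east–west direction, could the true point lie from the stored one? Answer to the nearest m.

Rounding to 4 decimal places leaves the longitude within ±5e-05° of the true value.
At latitude 26.226° a degree of longitude spans 111000 m × cos 26.226° = 111000 × 0.8971 ≈ 99573.4 m.
East–west error: 5e-05° × 99573.4 m/° ≈ 4.97867 m.

5 m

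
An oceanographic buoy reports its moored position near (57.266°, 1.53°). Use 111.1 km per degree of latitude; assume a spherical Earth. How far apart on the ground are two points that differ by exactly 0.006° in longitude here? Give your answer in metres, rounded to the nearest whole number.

360 metres

At 57.266° a degree of longitude is 111100 × cos 57.266° ≈ 60076.2 m, so 0.006° corresponds to 360.457 m.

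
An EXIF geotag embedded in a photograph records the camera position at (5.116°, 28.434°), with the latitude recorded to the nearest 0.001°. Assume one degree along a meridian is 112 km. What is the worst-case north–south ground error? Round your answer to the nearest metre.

56 metres

Rounding to 3 decimal places leaves the latitude within ±0.0005° of the true value.
North–south distance: 0.0005° × 112000 m/° = 56 m.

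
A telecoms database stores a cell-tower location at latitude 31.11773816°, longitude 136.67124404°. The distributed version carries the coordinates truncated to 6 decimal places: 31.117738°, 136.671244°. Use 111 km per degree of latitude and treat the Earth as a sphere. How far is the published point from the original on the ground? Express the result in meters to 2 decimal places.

0.02 meters

The latitude changed by +0.00000016° and the longitude by +0.00000004°.
N–S: 0.00000016° × 111000 m/° = 0.01776 m.
E–W at 31.1177°: 0.00000004° × 111000 × cos 31.1177° = 0.00000004 × 111000 × 0.8561 ≈ 0.00380112 m.
Hypotenuse of the two orthogonal shifts: √(0.01776² + 0.00380112²) = 0.0181622 m.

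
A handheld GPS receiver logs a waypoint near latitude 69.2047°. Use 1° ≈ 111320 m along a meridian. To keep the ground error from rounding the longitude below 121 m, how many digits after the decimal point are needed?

3

At 69.2047° one degree of longitude covers 111320 × cos 69.2047° ≈ 111320 × 0.3550 ≈ 39522 m.
With N decimal places the half-ulp bound is 0.5·10⁻ᴺ°, or 0.5·10⁻ᴺ × 39522 m on the ground.
Setting 19761 × 10⁻ᴺ ≤ 121 gives 10ᴺ ≥ 163.3, i.e. N ≥ 2.21.
N = 2 would give 198 m (too coarse); N = 3 gives 19.8 m ≤ 121 m.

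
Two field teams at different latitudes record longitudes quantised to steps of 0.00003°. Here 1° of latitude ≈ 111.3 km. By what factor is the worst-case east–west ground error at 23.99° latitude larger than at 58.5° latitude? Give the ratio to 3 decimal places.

With a 0.00003° grid the true value lies within half a step, ±0.00003°/2 = ±1.5e-05°, of the stored one.
At 23.99°: 1.5e-05° × 111300 × cos 23.99° = 1.5e-05 × 111300 × 0.9136 ≈ 1.5253 m.
At 58.5°: 1.5e-05° × 111300 × cos 58.5° = 1.5e-05 × 111300 × 0.5225 ≈ 0.87231 m.
The ratio reduces to cos 23.99° / cos 58.5° = 0.9136/0.5225 ≈ 1.7486.

1.749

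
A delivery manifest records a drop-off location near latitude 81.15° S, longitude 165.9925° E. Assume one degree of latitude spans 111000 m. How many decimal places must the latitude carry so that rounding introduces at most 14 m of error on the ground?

4

One degree of latitude covers 111000 m.
N decimal places → at most half a unit in the last place, 0.5 × 10⁻ᴺ° = 111000/2 × 10⁻ᴺ m.
Need 0.5 × 111000 × 10⁻ᴺ ≤ 14 → 10⁻ᴺ ≤ 2.523e-04, so N ≥ 3.60.
At 3 places the error can reach 55.5 m, but 4 places keeps it to 5.55 m.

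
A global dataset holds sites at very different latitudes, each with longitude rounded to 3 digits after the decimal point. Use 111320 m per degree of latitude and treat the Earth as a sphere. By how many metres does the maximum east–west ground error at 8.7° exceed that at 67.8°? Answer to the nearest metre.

34 metres

Rounding to 3 decimal places leaves the longitude within ±0.0005° of the true value.
Error at 8.7° = 0.0005° × 111320 × cos 8.7° ≈ 55.66 × 0.9885 = 55.02 m.
Error at 67.8° = 0.0005° × 111320 × cos 67.8° ≈ 55.66 × 0.3778 = 21.031 m.
Difference: 55.02 − 21.031 = 33.989 m.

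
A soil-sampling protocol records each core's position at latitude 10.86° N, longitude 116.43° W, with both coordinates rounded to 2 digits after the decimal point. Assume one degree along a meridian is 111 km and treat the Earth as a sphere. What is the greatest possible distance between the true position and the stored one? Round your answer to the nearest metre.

778 metres

Rounding to 2 decimal places leaves each coordinate within ±0.005° of the true value.
N–S: 0.005° × 111000 m/° = 555 m.
East–west component at 10.86°: 0.005° × 111000 × cos 10.86° ≈ 0.005 × 109012 ≈ 545.06 m.
The two errors are perpendicular, so the maximum displacement is √(555² + 545.06²) ≈ 777.892 m.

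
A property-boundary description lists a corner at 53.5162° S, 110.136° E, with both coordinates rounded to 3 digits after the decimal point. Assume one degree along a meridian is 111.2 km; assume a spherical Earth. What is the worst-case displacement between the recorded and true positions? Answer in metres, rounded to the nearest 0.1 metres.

Rounding to 3 decimal places leaves each coordinate within ±0.0005° of the true value.
N–S: 0.0005° × 111200 m/° = 55.6 m.
E–W at 53.5162°: 0.0005° × 111200 × cos 53.5162° = 0.0005 × 111200 × 0.5946 ≈ 33.0595 m.
Worst case both components are at the extreme and orthogonal: √(55.6² + 33.0595²) ≈ 64.6861 m.

64.7 metres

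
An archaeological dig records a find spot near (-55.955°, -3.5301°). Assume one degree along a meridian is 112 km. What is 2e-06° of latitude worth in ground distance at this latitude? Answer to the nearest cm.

2e-06° × 112000 m/° = 0.224 m.
That is 0.224 m = 22.4 cm.

22 cm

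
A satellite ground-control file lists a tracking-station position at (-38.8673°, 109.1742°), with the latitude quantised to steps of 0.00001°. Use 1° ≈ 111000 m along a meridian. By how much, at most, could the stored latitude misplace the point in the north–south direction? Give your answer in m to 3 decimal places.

0.555 m

With a 0.00001° grid the true value lies within half a step, ±0.00001°/2 = ±5e-06°, of the stored one.
So the N–S error is at most 5e-06 × 111000 = 0.555 m.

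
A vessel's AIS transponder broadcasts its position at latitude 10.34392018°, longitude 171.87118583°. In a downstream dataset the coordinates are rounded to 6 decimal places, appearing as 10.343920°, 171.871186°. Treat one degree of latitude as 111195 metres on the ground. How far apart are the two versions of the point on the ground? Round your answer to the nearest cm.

Δlat = 10.34392018 − 10.343920 = +0.00000018°; Δlon = 171.87118583 − 171.871186 = -0.00000017°.
N–S: 0.00000018° × 111195 m/° = 0.0200151 m.
East–west at this latitude: -0.00000017° × 111195 × cos 10.3439° ≈ -0.00000017 × 109388 = -0.0185959 m.
Distance: √(0.0200151² + 0.0185959²) ≈ 0.0273206 m.
That is 0.0273206 m = 2.7321 cm.

3 cm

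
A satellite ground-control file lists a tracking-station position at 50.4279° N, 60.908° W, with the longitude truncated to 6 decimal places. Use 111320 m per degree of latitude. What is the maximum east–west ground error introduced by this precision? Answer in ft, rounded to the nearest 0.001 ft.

0.233 ft

Truncating at 6 decimal places can drop up to a full unit in the last place, so the longitude may be off by as much as 1e-06°.
One degree of longitude at 50.4279° is 111320 × cos 50.4279° ≈ 111320 × 0.6370 = 70916.3 m.
Maximum E–W displacement: 1e-06 × 70916.3 = 0.0709163 m.
Converting: 0.0709163 m × 3.2808 ft/m ≈ 0.23266 ft.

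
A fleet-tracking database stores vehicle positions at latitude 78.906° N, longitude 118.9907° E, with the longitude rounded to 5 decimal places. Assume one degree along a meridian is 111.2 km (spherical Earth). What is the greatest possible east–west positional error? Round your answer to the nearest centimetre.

11 centimetres

Rounding to 5 decimal places leaves the longitude within ±5e-06° of the true value.
Parallels shrink by cos φ, so at 78.906° a degree of longitude is 111200 × 0.1924 ≈ 21397 m.
East–west error: 5e-06° × 21397 m/° ≈ 0.106985 m.
That is 0.106985 m = 10.699 cm.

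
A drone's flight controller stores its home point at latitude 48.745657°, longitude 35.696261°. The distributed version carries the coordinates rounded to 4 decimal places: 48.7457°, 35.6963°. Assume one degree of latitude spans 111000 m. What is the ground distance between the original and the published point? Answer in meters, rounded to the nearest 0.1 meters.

The latitude changed by -0.000043° and the longitude by -0.000039°.
North–south shift: -0.000043 × 111000 = -4.773 m.
East–west at this latitude: -0.000039° × 111000 × cos 48.7457° ≈ -0.000039 × 73193.6 = -2.85455 m.
Distance: √(4.773² + 2.85455²) ≈ 5.56147 m.

5.6 meters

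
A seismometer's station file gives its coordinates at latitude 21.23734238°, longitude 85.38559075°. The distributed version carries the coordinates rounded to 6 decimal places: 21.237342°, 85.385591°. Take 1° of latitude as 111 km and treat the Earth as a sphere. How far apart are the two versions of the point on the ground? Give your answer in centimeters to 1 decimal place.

4.9 centimeters

The latitude changed by +0.00000038° and the longitude by -0.00000025°.
North–south shift: 0.00000038 × 111000 = 0.04218 m.
E–W at 21.2373°: -0.00000025° × 111000 × cos 21.2373° = -0.00000025 × 111000 × 0.9321 ≈ -0.0258654 m.
Hypotenuse of the two orthogonal shifts: √(0.04218² + 0.0258654²) = 0.049479 m.
That is 0.049479 m = 4.9479 cm.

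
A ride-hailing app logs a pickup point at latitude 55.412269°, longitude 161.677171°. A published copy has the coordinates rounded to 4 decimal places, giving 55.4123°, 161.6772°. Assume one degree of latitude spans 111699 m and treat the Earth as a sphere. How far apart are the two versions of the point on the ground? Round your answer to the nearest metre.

4 metres

Δlat = 55.412269 − 55.4123 = -0.000031°; Δlon = 161.677171 − 161.6772 = -0.000029°.
N–S: -0.000031° × 111699 m/° = -3.46267 m.
E–W at 55.4123°: -0.000029° × 111699 × cos 55.4123° = -0.000029 × 111699 × 0.5677 ≈ -1.83883 m.
Distance: √(3.46267² + 1.83883²) ≈ 3.92063 m.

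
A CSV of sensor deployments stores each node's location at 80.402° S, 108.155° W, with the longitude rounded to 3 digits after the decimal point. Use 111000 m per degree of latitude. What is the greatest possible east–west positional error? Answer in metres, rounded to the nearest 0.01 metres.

9.25 metres

Rounding to 3 decimal places leaves the longitude within ±0.0005° of the true value.
One degree of longitude at 80.402° is 111000 × cos 80.402° ≈ 111000 × 0.1667 = 18507.5 m.
East–west error: 0.0005° × 18507.5 m/° ≈ 9.25376 m.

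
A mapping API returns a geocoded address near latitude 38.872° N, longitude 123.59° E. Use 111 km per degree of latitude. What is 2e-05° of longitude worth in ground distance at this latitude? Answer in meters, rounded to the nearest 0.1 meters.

At 38.872° a degree of longitude is 111000 × cos 38.872° ≈ 86419 m, so 2e-05° corresponds to 1.72838 m.

1.7 meters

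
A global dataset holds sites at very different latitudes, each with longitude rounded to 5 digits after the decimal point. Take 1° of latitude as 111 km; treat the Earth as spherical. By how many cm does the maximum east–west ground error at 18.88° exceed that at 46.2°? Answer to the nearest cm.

14 cm

Rounding to 5 decimal places leaves the longitude within ±5e-06° of the true value.
At 18.88°: 5e-06° × 111000 × cos 18.88° = 5e-06 × 111000 × 0.9462 ≈ 0.52514 m.
Error at 46.2° = 5e-06° × 111000 × cos 46.2° ≈ 0.555 × 0.6921 = 0.38414 m.
Difference: 0.52514 − 0.38414 = 0.141 m.
That is 0.141001 m = 14.1 cm.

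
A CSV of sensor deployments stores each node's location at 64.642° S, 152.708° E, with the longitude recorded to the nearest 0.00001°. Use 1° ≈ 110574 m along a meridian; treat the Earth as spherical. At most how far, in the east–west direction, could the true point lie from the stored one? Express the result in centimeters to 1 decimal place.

23.7 centimeters

Rounding to 5 decimal places leaves the longitude within ±5e-06° of the true value.
Parallels shrink by cos φ, so at 64.642° a degree of longitude is 110574 × 0.4283 ≈ 47355.8 m.
Maximum E–W displacement: 5e-06 × 47355.8 = 0.236779 m.
That is 0.236779 m = 23.678 cm.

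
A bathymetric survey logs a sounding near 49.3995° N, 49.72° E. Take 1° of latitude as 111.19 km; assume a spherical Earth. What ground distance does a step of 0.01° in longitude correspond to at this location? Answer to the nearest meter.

One degree of longitude here spans 111190 × cos 49.3995° = 111190 × 0.6508 ≈ 72360.3 m; 0.01° of that is 723.603 m.

724 meters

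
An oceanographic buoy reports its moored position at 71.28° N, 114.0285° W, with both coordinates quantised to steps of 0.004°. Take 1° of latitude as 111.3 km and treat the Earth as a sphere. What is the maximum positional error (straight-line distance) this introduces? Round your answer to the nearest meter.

With a 0.004° grid the true value lies within half a step, ±0.004°/2 = ±0.002°, of the stored one.
Latitude error → 0.002 × 111300 = 222.6 m along the meridian.
Longitude error → 0.002 × 111300 × cos 71.28° = 0.002 × 111300 × 0.3209 ≈ 71.442 m.
The two errors are perpendicular, so the maximum displacement is √(222.6² + 71.442²) ≈ 233.784 m.

234 meters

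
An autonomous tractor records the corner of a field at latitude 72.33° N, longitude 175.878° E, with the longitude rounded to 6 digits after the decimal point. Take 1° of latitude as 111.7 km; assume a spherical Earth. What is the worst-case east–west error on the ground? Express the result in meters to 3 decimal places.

0.017 meters

Rounding to 6 decimal places leaves the longitude within ±5e-07° of the true value.
At latitude 72.33° a degree of longitude spans 111700 m × cos 72.33° = 111700 × 0.3035 ≈ 33904.8 m.
So at most 5e-07° × 33904.8 ≈ 0.0169524 m east–west.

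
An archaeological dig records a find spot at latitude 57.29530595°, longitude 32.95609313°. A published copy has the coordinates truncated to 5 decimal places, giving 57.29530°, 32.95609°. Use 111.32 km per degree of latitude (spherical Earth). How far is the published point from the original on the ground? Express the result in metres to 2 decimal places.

The latitude changed by +0.00000595° and the longitude by +0.00000313°.
North–south shift: 0.00000595 × 111320 = 0.662354 m.
E–W at 57.2953°: 0.00000313° × 111320 × cos 57.2953° = 0.00000313 × 111320 × 0.5403 ≈ 0.188261 m.
Combined displacement = (0.662354² + 0.188261²)^½ ≈ 0.688589 m.

0.69 metres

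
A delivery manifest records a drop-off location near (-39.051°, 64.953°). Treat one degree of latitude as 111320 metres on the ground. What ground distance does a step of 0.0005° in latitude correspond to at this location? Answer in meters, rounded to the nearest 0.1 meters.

55.7 meters

Along a meridian 0.0005° is 0.0005 × 111320 = 55.66 m.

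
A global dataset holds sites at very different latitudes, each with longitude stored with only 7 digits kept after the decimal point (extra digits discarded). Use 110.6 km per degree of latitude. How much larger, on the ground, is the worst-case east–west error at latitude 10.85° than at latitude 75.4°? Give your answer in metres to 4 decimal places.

0.0081 metres

Truncating at 7 decimal places can drop up to a full unit in the last place, so the longitude may be off by as much as 1e-07°.
At 10.85°: 1e-07° × 110600 × cos 10.85° = 1e-07 × 110600 × 0.9821 ≈ 0.010862 m.
Error at 75.4° = 1e-07° × 110600 × cos 75.4° ≈ 0.01106 × 0.2521 = 0.0027879 m.
Difference: 0.010862 − 0.0027879 = 0.0080744 m.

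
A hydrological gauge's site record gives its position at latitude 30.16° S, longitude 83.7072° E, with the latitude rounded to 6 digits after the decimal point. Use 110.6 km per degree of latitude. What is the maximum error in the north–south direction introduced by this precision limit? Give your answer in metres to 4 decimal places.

0.0553 metres

Rounding to 6 decimal places leaves the latitude within ±5e-07° of the true value.
Along the meridian that is 5e-07° × 110600 m/° = 0.0553 m.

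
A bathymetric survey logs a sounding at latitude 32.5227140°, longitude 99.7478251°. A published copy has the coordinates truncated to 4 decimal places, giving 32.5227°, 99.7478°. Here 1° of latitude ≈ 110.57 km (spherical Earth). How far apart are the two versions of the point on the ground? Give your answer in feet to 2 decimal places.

Δlat = 32.5227140 − 32.5227 = +0.0000140°; Δlon = 99.7478251 − 99.7478 = +0.0000251°.
North–south shift: 0.0000140 × 110570 = 1.54798 m.
East–west at this latitude: 0.0000251° × 110570 × cos 32.5227° ≈ 0.0000251 × 93230.2 = 2.34008 m.
Hypotenuse of the two orthogonal shifts: √(1.54798² + 2.34008²) = 2.80575 m.
Converting: 2.80575 m × 3.2808 ft/m ≈ 9.2052 ft.

9.21 feet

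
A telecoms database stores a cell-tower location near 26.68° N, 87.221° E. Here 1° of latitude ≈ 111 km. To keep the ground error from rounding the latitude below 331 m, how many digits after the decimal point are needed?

One degree of latitude covers 111000 m.
With N decimal places the half-ulp bound is 0.5·10⁻ᴺ°, or 0.5·10⁻ᴺ × 111000 m on the ground.
Need 0.5 × 111000 × 10⁻ᴺ ≤ 331 → 10⁻ᴺ ≤ 5.964e-03, so N ≥ 2.22.
At 2 places the error can reach 555 m, but 3 places keeps it to 55.5 m.

3 decimal places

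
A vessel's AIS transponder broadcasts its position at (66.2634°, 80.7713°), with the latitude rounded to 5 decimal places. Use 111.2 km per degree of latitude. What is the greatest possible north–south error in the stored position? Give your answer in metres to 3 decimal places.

0.556 metres

Rounding to 5 decimal places leaves the latitude within ±5e-06° of the true value.
So the N–S error is at most 5e-06 × 111200 = 0.556 m.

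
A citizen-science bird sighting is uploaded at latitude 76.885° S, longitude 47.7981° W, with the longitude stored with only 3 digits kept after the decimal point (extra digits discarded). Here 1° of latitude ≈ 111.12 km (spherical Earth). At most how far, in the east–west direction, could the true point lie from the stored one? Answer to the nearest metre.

25 metres

Truncating at 3 decimal places can drop up to a full unit in the last place, so the longitude may be off by as much as 0.001°.
One degree of longitude at 76.885° is 111120 × cos 76.885° ≈ 111120 × 0.2269 = 25213.8 m.
East–west error: 0.001° × 25213.8 m/° ≈ 25.2138 m.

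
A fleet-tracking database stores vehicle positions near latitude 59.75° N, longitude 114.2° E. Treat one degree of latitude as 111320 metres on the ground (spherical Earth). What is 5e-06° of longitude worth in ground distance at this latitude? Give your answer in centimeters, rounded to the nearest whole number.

One degree of longitude here spans 111320 × cos 59.75° = 111320 × 0.5038 ≈ 56080.1 m; 5e-06° of that is 0.280401 m.
That is 0.280401 m = 28.04 cm.

28 centimeters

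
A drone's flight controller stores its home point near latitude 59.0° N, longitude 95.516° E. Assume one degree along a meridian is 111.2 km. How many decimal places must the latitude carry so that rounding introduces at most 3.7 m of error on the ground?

5

One degree of latitude covers 111200 m.
Rounding to N decimal places gives at most 0.5 × 10⁻ᴺ degrees of error, i.e. 0.5 × 10⁻ᴺ × 111200 m.
Need 0.5 × 111200 × 10⁻ᴺ ≤ 3.7 → 10⁻ᴺ ≤ 6.655e-05, so N ≥ 4.18.
So 5 decimal places suffice (0.556 m); 4 would allow up to 5.56 m.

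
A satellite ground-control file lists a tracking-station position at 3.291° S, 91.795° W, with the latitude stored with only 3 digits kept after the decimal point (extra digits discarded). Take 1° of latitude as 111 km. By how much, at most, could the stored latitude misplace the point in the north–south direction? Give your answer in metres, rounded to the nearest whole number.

111 metres

Truncating at 3 decimal places can drop up to a full unit in the last place, so the latitude may be off by as much as 0.001°.
So the N–S error is at most 0.001 × 111000 = 111 m.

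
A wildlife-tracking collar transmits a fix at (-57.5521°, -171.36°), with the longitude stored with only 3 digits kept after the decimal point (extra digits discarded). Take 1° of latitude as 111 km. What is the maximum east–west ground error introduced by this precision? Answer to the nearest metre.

60 metres

Truncating at 3 decimal places can drop up to a full unit in the last place, so the longitude may be off by as much as 0.001°.
Parallels shrink by cos φ, so at 57.5521° a degree of longitude is 111000 × 0.5365 ≈ 59555.1 m.
Maximum E–W displacement: 0.001 × 59555.1 = 59.5551 m.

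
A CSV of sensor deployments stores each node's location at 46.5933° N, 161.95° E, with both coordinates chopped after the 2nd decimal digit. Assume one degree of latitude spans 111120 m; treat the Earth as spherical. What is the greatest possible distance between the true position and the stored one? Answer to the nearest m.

Truncating at 2 decimal places can drop up to a full unit in the last place, so each coordinate may be off by as much as 0.01°.
Latitude error → 0.01 × 111120 = 1111.2 m along the meridian.
E–W at 46.5933°: 0.01° × 111120 × cos 46.5933° = 0.01 × 111120 × 0.6872 ≈ 763.586 m.
Combining orthogonally: (1111.2² + 763.586²)^½ ≈ 1348.27 m.

1348 m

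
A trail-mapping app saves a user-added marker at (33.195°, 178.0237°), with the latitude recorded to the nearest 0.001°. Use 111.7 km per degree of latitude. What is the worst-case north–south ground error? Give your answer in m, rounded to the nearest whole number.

56 m

Rounding to 3 decimal places leaves the latitude within ±0.0005° of the true value.
North–south distance: 0.0005° × 111700 m/° = 55.85 m.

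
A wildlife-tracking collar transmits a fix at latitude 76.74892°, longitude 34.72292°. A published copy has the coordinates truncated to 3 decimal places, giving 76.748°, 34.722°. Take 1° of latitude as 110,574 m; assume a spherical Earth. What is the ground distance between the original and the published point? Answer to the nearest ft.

342 ft

Δlat = 76.74892 − 76.748 = +0.00092°; Δlon = 34.72292 − 34.722 = +0.00092°.
North–south shift: 0.00092 × 110574 = 101.728 m.
E–W at 76.748°: 0.00092° × 110574 × cos 76.748° = 0.00092 × 110574 × 0.2292 ≈ 23.3196 m.
Distance: √(101.728² + 23.3196²) ≈ 104.367 m.
In feet: 104.367 m ÷ 0.3048 ≈ 342.41 ft.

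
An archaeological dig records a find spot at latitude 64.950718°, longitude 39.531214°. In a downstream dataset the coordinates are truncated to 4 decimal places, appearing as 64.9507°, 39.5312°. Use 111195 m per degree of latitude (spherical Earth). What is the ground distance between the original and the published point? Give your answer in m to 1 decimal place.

The latitude changed by +0.000018° and the longitude by +0.000014°.
N–S: 0.000018° × 111195 m/° = 2.00151 m.
East–west at this latitude: 0.000014° × 111195 × cos 64.9507° ≈ 0.000014 × 47079.7 = 0.659116 m.
Hypotenuse of the two orthogonal shifts: √(2.00151² + 0.659116²) = 2.10724 m.

2.1 m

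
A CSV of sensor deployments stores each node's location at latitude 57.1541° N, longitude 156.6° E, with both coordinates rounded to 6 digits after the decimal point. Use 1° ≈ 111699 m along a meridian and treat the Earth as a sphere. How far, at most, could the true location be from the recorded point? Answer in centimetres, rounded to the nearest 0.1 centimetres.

Rounding to 6 decimal places leaves each coordinate within ±5e-07° of the true value.
Latitude error → 5e-07 × 111699 = 0.0558495 m along the meridian.
Longitude error → 5e-07 × 111699 × cos 57.1541° = 5e-07 × 111699 × 0.5424 ≈ 0.0302917 m.
Combining orthogonally: (0.0558495² + 0.0302917²)^½ ≈ 0.0635355 m.
That is 0.0635355 m = 6.3535 cm.

6.4 centimetres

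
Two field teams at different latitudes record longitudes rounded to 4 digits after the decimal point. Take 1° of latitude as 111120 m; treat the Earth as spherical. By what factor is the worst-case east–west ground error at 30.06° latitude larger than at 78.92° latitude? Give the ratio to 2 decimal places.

Rounding to 4 decimal places leaves the longitude within ±5e-05° of the true value.
At 30.06°: 5e-05° × 111120 × cos 30.06° = 5e-05 × 111120 × 0.8655 ≈ 4.8087 m.
Error at 78.92° = 5e-05° × 111120 × cos 78.92° ≈ 5.556 × 0.1922 = 1.0677 m.
The ratio reduces to cos 30.06° / cos 78.92° = 0.8655/0.1922 ≈ 4.5036.

4.50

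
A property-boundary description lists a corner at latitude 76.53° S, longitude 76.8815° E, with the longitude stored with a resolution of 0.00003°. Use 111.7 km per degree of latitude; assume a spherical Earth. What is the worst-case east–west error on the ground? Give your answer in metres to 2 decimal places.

With a 0.00003° grid the true value lies within half a step, ±0.00003°/2 = ±1.5e-05°, of the stored one.
At latitude 76.53° a degree of longitude spans 111700 m × cos 76.53° = 111700 × 0.2329 ≈ 26019 m.
Maximum E–W displacement: 1.5e-05 × 26019 = 0.390285 m.

0.39 metres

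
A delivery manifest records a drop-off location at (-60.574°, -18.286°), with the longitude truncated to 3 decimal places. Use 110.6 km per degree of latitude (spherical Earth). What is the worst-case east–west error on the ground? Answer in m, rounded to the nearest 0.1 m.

Truncating at 3 decimal places can drop up to a full unit in the last place, so the longitude may be off by as much as 0.001°.
One degree of longitude at 60.574° is 110600 × cos 60.574° ≈ 110600 × 0.4913 = 54337.7 m.
East–west error: 0.001° × 54337.7 m/° ≈ 54.3377 m.

54.3 m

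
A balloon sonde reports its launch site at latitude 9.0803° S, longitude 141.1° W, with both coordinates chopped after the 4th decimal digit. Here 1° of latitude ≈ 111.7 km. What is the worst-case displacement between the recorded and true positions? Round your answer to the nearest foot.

Truncating at 4 decimal places can drop up to a full unit in the last place, so each coordinate may be off by as much as 0.0001°.
North–south component: 0.0001° × 111700 = 11.17 m.
East–west component at 9.0803°: 0.0001° × 111700 × cos 9.0803° ≈ 0.0001 × 110300 ≈ 11.03 m.
Worst case both components are at the extreme and orthogonal: √(11.17² + 11.03²) ≈ 15.6981 m.
In feet: 15.6981 m ÷ 0.3048 ≈ 51.503 ft.

52 feet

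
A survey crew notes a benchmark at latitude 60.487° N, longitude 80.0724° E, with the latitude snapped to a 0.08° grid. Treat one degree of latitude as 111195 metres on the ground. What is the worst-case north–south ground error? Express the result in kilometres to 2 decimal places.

With a 0.08° grid the true value lies within half a step, ±0.08°/2 = ±0.04°, of the stored one.
Along the meridian that is 0.04° × 111195 m/° = 4447.8 m.
That is 4447.8 m = 4.4478 km.

4.45 kilometres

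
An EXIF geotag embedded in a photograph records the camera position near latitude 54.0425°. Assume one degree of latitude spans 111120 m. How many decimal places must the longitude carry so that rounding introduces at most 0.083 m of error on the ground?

At 54.0425° one degree of longitude covers 111120 × cos 54.0425° ≈ 111120 × 0.5872 ≈ 65248 m.
With N decimal places the half-ulp bound is 0.5·10⁻ᴺ°, or 0.5·10⁻ᴺ × 65248 m on the ground.
Need 0.5 × 65248 × 10⁻ᴺ ≤ 0.083 → 10⁻ᴺ ≤ 2.544e-06, so N ≥ 5.59.
At 5 places the error can reach 0.326 m, but 6 places keeps it to 0.0326 m.

6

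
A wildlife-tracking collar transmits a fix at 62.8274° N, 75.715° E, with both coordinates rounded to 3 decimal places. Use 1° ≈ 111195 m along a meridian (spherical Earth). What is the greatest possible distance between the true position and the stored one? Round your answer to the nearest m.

61 m

Rounding to 3 decimal places leaves each coordinate within ±0.0005° of the true value.
N–S: 0.0005° × 111195 m/° = 55.5975 m.
East–west component at 62.8274°: 0.0005° × 111195 × cos 62.8274° ≈ 0.0005 × 50779.7 ≈ 25.3899 m.
Combining orthogonally: (55.5975² + 25.3899²)^½ ≈ 61.1206 m.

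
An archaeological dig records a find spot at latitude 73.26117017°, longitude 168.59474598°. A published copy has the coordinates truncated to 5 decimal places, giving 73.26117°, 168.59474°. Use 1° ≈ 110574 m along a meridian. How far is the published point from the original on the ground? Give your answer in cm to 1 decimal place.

19.1 cm

The latitude changed by +0.00000017° and the longitude by +0.00000598°.
N–S: 0.00000017° × 110574 m/° = 0.0187976 m.
E–W at 73.2612°: 0.00000598° × 110574 × cos 73.2612° = 0.00000598 × 110574 × 0.2880 ≈ 0.190441 m.
Combined displacement = (0.0187976² + 0.190441²)^½ ≈ 0.191367 m.
That is 0.191367 m = 19.137 cm.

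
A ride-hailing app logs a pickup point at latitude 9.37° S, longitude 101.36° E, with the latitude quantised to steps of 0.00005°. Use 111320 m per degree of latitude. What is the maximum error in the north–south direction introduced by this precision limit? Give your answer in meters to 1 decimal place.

2.8 meters

With a 0.00005° grid the true value lies within half a step, ±0.00005°/2 = ±2.5e-05°, of the stored one.
Along the meridian that is 2.5e-05° × 111320 m/° = 2.783 m.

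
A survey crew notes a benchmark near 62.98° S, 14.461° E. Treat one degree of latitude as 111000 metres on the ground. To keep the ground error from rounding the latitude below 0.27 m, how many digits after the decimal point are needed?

One degree of latitude covers 111000 m.
N decimal places → at most half a unit in the last place, 0.5 × 10⁻ᴺ° = 111000/2 × 10⁻ᴺ m.
Setting 55500 × 10⁻ᴺ ≤ 0.27 gives 10ᴺ ≥ 2.056e+05, i.e. N ≥ 5.31.
So 6 decimal places suffice (0.0555 m); 5 would allow up to 0.555 m.

6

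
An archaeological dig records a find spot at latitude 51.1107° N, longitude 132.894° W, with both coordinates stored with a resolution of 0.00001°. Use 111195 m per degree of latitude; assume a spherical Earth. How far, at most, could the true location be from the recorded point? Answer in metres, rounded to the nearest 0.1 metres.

0.7 metres

With a 0.00001° grid the true value lies within half a step, ±0.00001°/2 = ±5e-06°, of the stored one.
N–S: 5e-06° × 111195 m/° = 0.555975 m.
East–west component at 51.1107°: 5e-06° × 111195 × cos 51.1107° ≈ 5e-06 × 69810.2 ≈ 0.349051 m.
The two errors are perpendicular, so the maximum displacement is √(0.555975² + 0.349051²) ≈ 0.656464 m.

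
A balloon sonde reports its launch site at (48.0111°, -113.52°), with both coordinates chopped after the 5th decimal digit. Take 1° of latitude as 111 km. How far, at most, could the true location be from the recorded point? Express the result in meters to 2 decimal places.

1.34 meters

Truncating at 5 decimal places can drop up to a full unit in the last place, so each coordinate may be off by as much as 1e-05°.
N–S: 1e-05° × 111000 m/° = 1.11 m.
East–west component at 48.0111°: 1e-05° × 111000 × cos 48.0111° ≈ 1e-05 × 74257.5 ≈ 0.742575 m.
Worst case both components are at the extreme and orthogonal: √(1.11² + 0.742575²) ≈ 1.33548 m.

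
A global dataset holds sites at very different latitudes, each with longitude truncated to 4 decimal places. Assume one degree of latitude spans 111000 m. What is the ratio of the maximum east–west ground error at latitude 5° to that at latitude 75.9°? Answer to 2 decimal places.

4.09

Truncating at 4 decimal places can drop up to a full unit in the last place, so the longitude may be off by as much as 0.0001°.
At 5°: 0.0001° × 111000 × cos 5° = 0.0001 × 111000 × 0.9962 ≈ 11.058 m.
Error at 75.9° = 0.0001° × 111000 × cos 75.9° ≈ 11.1 × 0.2436 = 2.7041 m.
Ratio: 11.058 / 2.7041 = cos 5° / cos 75.9° ≈ 4.0892.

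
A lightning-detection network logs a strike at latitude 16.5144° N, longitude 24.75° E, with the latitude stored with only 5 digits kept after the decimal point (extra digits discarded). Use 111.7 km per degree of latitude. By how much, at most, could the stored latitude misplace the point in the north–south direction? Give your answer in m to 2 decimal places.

1.12 m

Truncating at 5 decimal places can drop up to a full unit in the last place, so the latitude may be off by as much as 1e-05°.
So the N–S error is at most 1e-05 × 111700 = 1.117 m.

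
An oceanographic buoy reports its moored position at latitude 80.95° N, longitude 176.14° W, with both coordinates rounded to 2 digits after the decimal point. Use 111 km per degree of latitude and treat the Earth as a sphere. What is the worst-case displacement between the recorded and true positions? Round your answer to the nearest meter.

562 meters

Rounding to 2 decimal places leaves each coordinate within ±0.005° of the true value.
Latitude error → 0.005 × 111000 = 555 m along the meridian.
E–W at 80.95°: 0.005° × 111000 × cos 80.95° = 0.005 × 111000 × 0.1573 ≈ 87.2995 m.
The two errors are perpendicular, so the maximum displacement is √(555² + 87.2995²) ≈ 561.824 m.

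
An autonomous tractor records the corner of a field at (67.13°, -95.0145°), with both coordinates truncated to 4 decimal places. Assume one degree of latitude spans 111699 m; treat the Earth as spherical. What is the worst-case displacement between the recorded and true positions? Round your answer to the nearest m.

Truncating at 4 decimal places can drop up to a full unit in the last place, so each coordinate may be off by as much as 0.0001°.
North–south component: 0.0001° × 111699 = 11.1699 m.
East–west component at 67.13°: 0.0001° × 111699 × cos 67.13° ≈ 0.0001 × 43410.9 ≈ 4.34109 m.
Combining orthogonally: (11.1699² + 4.34109²)^½ ≈ 11.9838 m.

12 m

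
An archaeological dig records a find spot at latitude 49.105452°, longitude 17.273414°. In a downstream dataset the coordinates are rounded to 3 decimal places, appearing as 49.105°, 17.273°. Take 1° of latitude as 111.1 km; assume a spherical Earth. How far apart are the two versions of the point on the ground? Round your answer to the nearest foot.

192 feet

Δlat = 49.105452 − 49.105 = +0.000452°; Δlon = 17.273414 − 17.273 = +0.000414°.
N–S: 0.000452° × 111100 m/° = 50.2172 m.
East–west at this latitude: 0.000414° × 111100 × cos 49.105° ≈ 0.000414 × 72734.4 = 30.112 m.
Combined displacement = (50.2172² + 30.112²)^½ ≈ 58.5534 m.
In feet: 58.5534 m ÷ 0.3048 ≈ 192.1 ft.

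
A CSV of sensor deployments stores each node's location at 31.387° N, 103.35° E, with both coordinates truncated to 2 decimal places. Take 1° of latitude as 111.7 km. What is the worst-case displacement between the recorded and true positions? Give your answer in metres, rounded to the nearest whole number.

Truncating at 2 decimal places can drop up to a full unit in the last place, so each coordinate may be off by as much as 0.01°.
Latitude error → 0.01 × 111700 = 1117 m along the meridian.
Longitude error → 0.01 × 111700 × cos 31.387° = 0.01 × 111700 × 0.8537 ≈ 953.548 m.
Worst case both components are at the extreme and orthogonal: √(1117² + 953.548²) ≈ 1468.65 m.

1469 metres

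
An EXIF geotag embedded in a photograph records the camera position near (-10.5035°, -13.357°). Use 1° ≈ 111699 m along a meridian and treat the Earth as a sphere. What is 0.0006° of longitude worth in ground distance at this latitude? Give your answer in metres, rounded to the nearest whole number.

One degree of longitude here spans 111699 × cos 10.5035° = 111699 × 0.9832 ≈ 109827 m; 0.0006° of that is 65.8964 m.

66 metres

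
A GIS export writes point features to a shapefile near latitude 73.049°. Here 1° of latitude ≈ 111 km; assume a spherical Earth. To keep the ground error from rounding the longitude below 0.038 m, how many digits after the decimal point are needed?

6

At 73.049° one degree of longitude covers 111000 × cos 73.049° ≈ 111000 × 0.2916 ≈ 32362.5 m.
With N decimal places the half-ulp bound is 0.5·10⁻ᴺ°, or 0.5·10⁻ᴺ × 32362.5 m on the ground.
Need 0.5 × 32362.5 × 10⁻ᴺ ≤ 0.038 → 10⁻ᴺ ≤ 2.348e-06, so N ≥ 5.63.
N = 5 would give 0.162 m (too coarse); N = 6 gives 0.0162 m ≤ 0.038 m.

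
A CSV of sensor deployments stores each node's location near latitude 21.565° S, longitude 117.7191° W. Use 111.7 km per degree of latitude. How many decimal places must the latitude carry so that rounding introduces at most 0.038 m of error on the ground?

One degree of latitude covers 111700 m.
With N decimal places the half-ulp bound is 0.5·10⁻ᴺ°, or 0.5·10⁻ᴺ × 111700 m on the ground.
Need 0.5 × 111700 × 10⁻ᴺ ≤ 0.038 → 10⁻ᴺ ≤ 6.804e-07, so N ≥ 6.17.
So 7 decimal places suffice (0.00558 m); 6 would allow up to 0.0558 m.

7 decimal places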